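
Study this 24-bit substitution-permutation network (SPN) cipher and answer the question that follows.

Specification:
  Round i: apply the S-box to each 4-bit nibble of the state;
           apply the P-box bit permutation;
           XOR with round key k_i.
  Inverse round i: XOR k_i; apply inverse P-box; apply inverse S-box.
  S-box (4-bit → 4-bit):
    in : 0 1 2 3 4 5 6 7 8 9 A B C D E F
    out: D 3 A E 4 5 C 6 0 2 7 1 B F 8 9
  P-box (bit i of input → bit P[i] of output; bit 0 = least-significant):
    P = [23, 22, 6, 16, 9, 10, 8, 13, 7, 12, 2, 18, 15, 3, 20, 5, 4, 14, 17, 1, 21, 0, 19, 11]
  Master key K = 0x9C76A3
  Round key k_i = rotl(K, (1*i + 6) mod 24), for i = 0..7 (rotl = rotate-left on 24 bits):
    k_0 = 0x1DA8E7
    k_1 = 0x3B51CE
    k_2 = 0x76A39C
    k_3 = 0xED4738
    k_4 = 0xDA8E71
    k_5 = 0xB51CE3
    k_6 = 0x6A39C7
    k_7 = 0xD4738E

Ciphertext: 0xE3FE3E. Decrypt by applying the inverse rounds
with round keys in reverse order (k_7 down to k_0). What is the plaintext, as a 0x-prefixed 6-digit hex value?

s_0 = ciphertext = 0xE3FE3E
s_1 = InvRound(s_0, k_7) = 0xF50F7E
s_2 = InvRound(s_1, k_6) = 0x753CCF
s_3 = InvRound(s_2, k_5) = 0x8824E1
s_4 = InvRound(s_3, k_4) = 0xE55BF9
s_5 = InvRound(s_4, k_3) = 0x388194
s_6 = InvRound(s_5, k_2) = 0x449EF9
s_7 = InvRound(s_6, k_1) = 0xDD06A2
s_8 = InvRound(s_7, k_0) = 0x28B4CA

0x28B4CA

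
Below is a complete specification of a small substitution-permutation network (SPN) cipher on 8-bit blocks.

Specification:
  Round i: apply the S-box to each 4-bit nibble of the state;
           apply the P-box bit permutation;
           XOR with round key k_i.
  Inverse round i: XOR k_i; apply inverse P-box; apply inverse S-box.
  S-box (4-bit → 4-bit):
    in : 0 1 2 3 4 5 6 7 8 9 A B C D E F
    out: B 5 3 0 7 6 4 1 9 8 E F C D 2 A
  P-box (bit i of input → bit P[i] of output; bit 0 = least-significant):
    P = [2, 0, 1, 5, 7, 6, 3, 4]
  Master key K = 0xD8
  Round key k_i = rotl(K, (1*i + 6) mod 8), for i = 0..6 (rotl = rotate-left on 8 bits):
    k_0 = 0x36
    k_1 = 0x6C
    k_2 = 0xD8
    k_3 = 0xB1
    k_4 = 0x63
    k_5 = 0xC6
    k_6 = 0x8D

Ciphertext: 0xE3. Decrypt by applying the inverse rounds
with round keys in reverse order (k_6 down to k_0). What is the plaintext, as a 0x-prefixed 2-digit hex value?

s_0 = ciphertext = 0xE3
s_1 = InvRound(s_0, k_6) = 0x5D
s_2 = InvRound(s_1, k_5) = 0xD5
s_3 = InvRound(s_2, k_4) = 0x8D
s_4 = InvRound(s_3, k_3) = 0xC8
s_5 = InvRound(s_4, k_2) = 0x93
s_6 = InvRound(s_5, k_1) = 0xBB
s_7 = InvRound(s_6, k_0) = 0x12

0x12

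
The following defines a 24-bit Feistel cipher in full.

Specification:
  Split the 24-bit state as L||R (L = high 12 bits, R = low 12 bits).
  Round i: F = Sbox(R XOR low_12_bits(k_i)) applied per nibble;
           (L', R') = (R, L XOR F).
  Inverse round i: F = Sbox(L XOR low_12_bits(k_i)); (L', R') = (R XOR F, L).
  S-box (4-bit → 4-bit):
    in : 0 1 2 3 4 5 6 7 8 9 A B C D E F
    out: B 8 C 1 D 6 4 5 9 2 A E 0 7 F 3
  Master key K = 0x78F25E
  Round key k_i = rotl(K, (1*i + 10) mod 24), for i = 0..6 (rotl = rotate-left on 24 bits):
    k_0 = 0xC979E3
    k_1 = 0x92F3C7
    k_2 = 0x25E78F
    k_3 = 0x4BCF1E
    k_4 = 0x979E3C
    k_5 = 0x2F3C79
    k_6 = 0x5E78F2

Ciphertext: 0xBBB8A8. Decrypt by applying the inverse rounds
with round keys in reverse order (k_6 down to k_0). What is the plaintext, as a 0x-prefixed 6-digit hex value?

0x215125

s_0 = ciphertext = 0xBBB8A8
s_1 = InvRound(s_0, k_6) = 0x97ABBB
s_2 = InvRound(s_1, k_5) = 0xD0A97A
s_3 = InvRound(s_2, k_4) = 0x86ED0A
s_4 = InvRound(s_3, k_3) = 0x85186E
s_5 = InvRound(s_4, k_2) = 0xB11851
s_6 = InvRound(s_5, k_1) = 0x125B11
s_7 = InvRound(s_6, k_0) = 0x215125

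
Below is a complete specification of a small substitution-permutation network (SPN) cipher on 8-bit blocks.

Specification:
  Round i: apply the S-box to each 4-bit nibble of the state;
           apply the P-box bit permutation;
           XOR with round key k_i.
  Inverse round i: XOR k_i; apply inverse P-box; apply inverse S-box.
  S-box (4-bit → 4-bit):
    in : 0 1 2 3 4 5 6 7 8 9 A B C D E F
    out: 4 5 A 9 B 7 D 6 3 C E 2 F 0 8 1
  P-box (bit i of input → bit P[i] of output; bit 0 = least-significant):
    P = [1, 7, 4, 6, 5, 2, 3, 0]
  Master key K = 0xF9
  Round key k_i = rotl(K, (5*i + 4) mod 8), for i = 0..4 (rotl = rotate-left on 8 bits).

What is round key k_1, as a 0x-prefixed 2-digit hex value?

0xF3

K = 0xF9
k_0 = rotl(K, (5*0+4) mod 8) = rotl(K, 4) = 0x9F
k_1 = rotl(K, (5*1+4) mod 8) = rotl(K, 1) = 0xF3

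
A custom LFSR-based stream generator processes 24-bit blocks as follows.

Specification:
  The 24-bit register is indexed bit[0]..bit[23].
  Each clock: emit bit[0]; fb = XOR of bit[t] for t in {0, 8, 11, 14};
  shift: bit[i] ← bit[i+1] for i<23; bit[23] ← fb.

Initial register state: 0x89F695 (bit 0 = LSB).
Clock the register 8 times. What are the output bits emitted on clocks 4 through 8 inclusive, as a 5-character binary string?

reg_0 = 0x89F695
clock 1: out=1, reg = 0x44FB4A
clock 2: out=0, reg = 0xA27DA5
clock 3: out=1, reg = 0x513ED2
clock 4: out=0, reg = 0xA89F69
clock 5: out=1, reg = 0xD44FB4
clock 6: out=0, reg = 0xEA27DA
clock 7: out=0, reg = 0xF513ED
clock 8: out=1, reg = 0x7A89F6

01001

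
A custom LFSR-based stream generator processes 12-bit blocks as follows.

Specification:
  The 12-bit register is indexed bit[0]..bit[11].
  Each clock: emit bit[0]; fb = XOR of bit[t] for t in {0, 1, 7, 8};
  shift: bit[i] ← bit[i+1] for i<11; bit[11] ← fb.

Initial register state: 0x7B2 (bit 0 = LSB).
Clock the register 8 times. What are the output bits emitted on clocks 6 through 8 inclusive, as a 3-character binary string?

reg_0 = 0x7B2
clock 1: out=0, reg = 0xBD9
clock 2: out=1, reg = 0xDEC
clock 3: out=0, reg = 0x6F6
clock 4: out=0, reg = 0x37B
clock 5: out=1, reg = 0x9BD
clock 6: out=1, reg = 0xCDE
clock 7: out=0, reg = 0x66F
clock 8: out=1, reg = 0x337

101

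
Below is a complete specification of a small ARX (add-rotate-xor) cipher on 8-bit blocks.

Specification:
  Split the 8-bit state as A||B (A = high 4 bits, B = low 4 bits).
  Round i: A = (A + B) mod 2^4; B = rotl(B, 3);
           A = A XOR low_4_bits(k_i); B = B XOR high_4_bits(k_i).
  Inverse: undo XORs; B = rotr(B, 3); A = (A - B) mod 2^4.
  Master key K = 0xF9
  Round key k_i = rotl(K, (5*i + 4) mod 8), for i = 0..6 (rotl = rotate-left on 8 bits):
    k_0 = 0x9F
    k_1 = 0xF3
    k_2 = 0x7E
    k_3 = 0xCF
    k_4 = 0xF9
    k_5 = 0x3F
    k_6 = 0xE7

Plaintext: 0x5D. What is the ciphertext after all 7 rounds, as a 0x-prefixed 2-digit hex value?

s_0 = plaintext = 0x5D
s_1 = Round(s_0, k_0) = 0xD7
s_2 = Round(s_1, k_1) = 0x74
s_3 = Round(s_2, k_2) = 0x55
s_4 = Round(s_3, k_3) = 0x56
s_5 = Round(s_4, k_4) = 0x2C
s_6 = Round(s_5, k_5) = 0x15
s_7 = Round(s_6, k_6) = 0x14

0x14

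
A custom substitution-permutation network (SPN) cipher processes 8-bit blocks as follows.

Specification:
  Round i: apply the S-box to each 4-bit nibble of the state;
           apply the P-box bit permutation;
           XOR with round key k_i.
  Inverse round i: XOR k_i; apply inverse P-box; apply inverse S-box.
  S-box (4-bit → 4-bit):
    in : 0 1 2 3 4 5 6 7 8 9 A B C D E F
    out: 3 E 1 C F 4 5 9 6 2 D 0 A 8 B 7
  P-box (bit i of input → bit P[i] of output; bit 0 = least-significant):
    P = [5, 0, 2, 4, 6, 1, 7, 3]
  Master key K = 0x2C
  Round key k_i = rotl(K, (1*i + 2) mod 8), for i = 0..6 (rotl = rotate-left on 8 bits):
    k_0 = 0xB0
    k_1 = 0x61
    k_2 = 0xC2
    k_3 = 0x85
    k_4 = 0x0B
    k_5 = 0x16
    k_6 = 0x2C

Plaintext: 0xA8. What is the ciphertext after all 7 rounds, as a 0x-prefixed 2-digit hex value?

0xED

s_0 = plaintext = 0xA8
s_1 = Round(s_0, k_0) = 0x7D
s_2 = Round(s_1, k_1) = 0x39
s_3 = Round(s_2, k_2) = 0x4B
s_4 = Round(s_3, k_3) = 0x4F
s_5 = Round(s_4, k_4) = 0xE4
s_6 = Round(s_5, k_5) = 0x69
s_7 = Round(s_6, k_6) = 0xED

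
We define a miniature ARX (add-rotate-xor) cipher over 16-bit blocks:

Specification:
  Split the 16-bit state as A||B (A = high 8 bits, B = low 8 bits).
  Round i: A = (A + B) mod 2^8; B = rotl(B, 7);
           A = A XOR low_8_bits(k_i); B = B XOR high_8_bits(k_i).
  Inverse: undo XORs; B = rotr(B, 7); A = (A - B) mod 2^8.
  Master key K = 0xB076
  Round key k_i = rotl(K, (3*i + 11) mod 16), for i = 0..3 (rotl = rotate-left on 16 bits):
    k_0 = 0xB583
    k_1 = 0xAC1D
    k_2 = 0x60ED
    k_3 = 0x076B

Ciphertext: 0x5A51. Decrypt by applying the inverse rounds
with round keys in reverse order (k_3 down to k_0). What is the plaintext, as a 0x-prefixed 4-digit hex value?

0x2CBF

s_0 = ciphertext = 0x5A51
s_1 = InvRound(s_0, k_3) = 0x85AC
s_2 = InvRound(s_1, k_2) = 0xCF99
s_3 = InvRound(s_2, k_1) = 0x686A
s_4 = InvRound(s_3, k_0) = 0x2CBF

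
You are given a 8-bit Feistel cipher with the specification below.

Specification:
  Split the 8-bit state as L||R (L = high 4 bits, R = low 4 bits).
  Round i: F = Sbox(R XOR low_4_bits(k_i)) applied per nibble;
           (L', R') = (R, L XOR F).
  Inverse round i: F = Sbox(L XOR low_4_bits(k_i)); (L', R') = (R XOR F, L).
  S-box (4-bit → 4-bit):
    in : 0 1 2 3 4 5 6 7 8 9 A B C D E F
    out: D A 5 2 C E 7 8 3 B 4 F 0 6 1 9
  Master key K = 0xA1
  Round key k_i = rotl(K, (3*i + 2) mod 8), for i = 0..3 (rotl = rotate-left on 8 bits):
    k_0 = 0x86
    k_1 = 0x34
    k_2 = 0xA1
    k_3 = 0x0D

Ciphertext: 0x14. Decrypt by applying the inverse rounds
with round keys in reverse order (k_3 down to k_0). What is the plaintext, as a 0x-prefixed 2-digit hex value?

0x9B

s_0 = ciphertext = 0x14
s_1 = InvRound(s_0, k_3) = 0x41
s_2 = InvRound(s_1, k_2) = 0xF4
s_3 = InvRound(s_2, k_1) = 0xBF
s_4 = InvRound(s_3, k_0) = 0x9B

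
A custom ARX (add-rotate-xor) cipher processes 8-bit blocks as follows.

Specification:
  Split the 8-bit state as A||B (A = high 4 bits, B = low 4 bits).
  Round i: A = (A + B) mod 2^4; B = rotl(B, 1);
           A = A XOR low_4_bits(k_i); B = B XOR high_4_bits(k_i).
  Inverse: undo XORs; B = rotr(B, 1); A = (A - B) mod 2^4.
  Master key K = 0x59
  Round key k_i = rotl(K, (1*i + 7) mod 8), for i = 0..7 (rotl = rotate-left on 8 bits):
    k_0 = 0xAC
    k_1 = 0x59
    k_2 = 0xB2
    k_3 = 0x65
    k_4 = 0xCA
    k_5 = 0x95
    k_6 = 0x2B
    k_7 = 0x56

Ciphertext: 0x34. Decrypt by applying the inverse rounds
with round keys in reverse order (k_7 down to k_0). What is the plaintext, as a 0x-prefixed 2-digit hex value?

s_0 = ciphertext = 0x34
s_1 = InvRound(s_0, k_7) = 0xD8
s_2 = InvRound(s_1, k_6) = 0x15
s_3 = InvRound(s_2, k_5) = 0xE6
s_4 = InvRound(s_3, k_4) = 0xF5
s_5 = InvRound(s_4, k_3) = 0x19
s_6 = InvRound(s_5, k_2) = 0x21
s_7 = InvRound(s_6, k_1) = 0x92
s_8 = InvRound(s_7, k_0) = 0x14

0x14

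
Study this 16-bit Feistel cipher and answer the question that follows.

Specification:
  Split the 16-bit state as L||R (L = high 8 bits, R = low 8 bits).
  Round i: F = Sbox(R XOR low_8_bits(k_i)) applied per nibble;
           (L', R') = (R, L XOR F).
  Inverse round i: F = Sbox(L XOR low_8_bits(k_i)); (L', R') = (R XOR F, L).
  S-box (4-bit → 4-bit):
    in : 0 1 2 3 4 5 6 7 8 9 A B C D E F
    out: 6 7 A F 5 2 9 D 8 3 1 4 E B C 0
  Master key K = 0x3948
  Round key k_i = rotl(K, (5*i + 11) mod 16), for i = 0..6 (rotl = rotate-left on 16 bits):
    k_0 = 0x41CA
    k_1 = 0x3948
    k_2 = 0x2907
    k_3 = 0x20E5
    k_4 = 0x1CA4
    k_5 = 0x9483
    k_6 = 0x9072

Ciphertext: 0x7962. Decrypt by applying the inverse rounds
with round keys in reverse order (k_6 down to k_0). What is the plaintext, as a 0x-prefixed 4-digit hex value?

0x4A63

s_0 = ciphertext = 0x7962
s_1 = InvRound(s_0, k_6) = 0x0679
s_2 = InvRound(s_1, k_5) = 0xFB06
s_3 = InvRound(s_2, k_4) = 0x26FB
s_4 = InvRound(s_3, k_3) = 0x1426
s_5 = InvRound(s_4, k_2) = 0x5914
s_6 = InvRound(s_5, k_1) = 0x6359
s_7 = InvRound(s_6, k_0) = 0x4A63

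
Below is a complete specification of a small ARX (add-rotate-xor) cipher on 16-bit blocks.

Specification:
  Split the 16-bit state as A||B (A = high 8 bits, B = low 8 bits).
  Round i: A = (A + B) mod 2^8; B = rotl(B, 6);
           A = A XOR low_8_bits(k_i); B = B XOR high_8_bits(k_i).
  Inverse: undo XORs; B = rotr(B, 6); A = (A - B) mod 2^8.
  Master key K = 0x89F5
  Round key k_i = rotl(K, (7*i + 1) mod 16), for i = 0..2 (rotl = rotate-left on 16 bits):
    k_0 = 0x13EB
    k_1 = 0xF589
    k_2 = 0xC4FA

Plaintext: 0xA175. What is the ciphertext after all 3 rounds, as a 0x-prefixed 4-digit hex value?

0xD25D

s_0 = plaintext = 0xA175
s_1 = Round(s_0, k_0) = 0xFD4E
s_2 = Round(s_1, k_1) = 0xC266
s_3 = Round(s_2, k_2) = 0xD25D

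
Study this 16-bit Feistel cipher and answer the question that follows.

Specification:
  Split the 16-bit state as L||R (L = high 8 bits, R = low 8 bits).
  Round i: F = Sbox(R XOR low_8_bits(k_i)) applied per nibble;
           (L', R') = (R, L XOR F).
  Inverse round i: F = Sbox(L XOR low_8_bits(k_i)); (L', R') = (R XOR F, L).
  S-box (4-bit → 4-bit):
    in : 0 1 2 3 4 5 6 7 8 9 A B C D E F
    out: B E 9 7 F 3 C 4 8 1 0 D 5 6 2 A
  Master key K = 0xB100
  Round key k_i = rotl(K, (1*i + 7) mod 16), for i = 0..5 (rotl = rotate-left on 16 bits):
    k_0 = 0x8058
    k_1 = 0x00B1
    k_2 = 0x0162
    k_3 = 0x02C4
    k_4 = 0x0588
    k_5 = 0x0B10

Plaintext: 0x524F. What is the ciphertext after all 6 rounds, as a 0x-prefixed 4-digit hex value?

s_0 = plaintext = 0x524F
s_1 = Round(s_0, k_0) = 0x4FB6
s_2 = Round(s_1, k_1) = 0xB6FB
s_3 = Round(s_2, k_2) = 0xFBA7
s_4 = Round(s_3, k_3) = 0xA73C
s_5 = Round(s_4, k_4) = 0x3C78
s_6 = Round(s_5, k_5) = 0x78F4

0x78F4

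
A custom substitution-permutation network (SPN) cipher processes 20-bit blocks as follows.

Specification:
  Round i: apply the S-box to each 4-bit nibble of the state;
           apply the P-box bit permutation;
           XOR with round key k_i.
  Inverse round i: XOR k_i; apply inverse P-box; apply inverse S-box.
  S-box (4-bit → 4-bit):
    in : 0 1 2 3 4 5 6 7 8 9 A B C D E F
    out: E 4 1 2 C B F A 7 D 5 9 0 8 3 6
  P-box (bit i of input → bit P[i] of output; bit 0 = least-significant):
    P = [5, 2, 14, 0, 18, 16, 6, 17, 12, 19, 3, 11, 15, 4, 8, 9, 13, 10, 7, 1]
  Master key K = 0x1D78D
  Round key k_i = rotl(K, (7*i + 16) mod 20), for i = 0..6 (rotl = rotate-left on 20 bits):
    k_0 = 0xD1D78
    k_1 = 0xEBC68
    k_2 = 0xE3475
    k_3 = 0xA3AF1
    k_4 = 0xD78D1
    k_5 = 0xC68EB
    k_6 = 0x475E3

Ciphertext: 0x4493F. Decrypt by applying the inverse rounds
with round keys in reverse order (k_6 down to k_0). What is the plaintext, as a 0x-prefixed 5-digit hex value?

0x436C7

s_0 = ciphertext = 0x4493F
s_1 = InvRound(s_0, k_6) = 0x83913
s_2 = InvRound(s_1, k_5) = 0x1FAAA
s_3 = InvRound(s_2, k_4) = 0xD5FAB
s_4 = InvRound(s_3, k_3) = 0x5F161
s_5 = InvRound(s_4, k_2) = 0x3837F
s_6 = InvRound(s_5, k_1) = 0x505E7
s_7 = InvRound(s_6, k_0) = 0x436C7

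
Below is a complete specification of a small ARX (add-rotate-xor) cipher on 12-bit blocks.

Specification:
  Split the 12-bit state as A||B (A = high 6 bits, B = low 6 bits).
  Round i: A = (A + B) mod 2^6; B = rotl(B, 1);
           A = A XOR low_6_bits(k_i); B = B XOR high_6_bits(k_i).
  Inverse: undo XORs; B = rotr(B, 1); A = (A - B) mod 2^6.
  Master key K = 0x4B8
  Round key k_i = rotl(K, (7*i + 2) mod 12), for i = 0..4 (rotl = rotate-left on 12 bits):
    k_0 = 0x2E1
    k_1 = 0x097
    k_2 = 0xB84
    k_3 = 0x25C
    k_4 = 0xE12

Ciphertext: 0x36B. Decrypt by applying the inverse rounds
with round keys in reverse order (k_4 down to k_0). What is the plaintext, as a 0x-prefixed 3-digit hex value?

s_0 = ciphertext = 0x36B
s_1 = InvRound(s_0, k_4) = 0xDA9
s_2 = InvRound(s_1, k_3) = 0x690
s_3 = InvRound(s_2, k_2) = 0xFDF
s_4 = InvRound(s_3, k_1) = 0xEAE
s_5 = InvRound(s_4, k_0) = 0xA72

0xA72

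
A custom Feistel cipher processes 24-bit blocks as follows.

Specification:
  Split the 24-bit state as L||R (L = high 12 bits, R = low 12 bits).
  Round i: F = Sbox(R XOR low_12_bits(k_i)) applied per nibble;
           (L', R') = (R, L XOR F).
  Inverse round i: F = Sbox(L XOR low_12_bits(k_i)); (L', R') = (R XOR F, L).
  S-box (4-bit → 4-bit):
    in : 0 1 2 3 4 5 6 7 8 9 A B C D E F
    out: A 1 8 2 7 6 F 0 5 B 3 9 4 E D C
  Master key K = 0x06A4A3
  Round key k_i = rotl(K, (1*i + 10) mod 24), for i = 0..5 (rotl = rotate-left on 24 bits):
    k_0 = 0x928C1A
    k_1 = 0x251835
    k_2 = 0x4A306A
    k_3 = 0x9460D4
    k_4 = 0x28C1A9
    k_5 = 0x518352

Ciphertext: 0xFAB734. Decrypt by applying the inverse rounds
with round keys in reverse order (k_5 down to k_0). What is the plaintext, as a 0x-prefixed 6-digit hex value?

s_0 = ciphertext = 0xFAB734
s_1 = InvRound(s_0, k_5) = 0x3FFFAB
s_2 = InvRound(s_1, k_4) = 0x7C43FF
s_3 = InvRound(s_2, k_3) = 0x3E57C4
s_4 = InvRound(s_3, k_2) = 0x5983E5
s_5 = InvRound(s_4, k_1) = 0xDDB598
s_6 = InvRound(s_5, k_0) = 0x4D9DDB

0x4D9DDB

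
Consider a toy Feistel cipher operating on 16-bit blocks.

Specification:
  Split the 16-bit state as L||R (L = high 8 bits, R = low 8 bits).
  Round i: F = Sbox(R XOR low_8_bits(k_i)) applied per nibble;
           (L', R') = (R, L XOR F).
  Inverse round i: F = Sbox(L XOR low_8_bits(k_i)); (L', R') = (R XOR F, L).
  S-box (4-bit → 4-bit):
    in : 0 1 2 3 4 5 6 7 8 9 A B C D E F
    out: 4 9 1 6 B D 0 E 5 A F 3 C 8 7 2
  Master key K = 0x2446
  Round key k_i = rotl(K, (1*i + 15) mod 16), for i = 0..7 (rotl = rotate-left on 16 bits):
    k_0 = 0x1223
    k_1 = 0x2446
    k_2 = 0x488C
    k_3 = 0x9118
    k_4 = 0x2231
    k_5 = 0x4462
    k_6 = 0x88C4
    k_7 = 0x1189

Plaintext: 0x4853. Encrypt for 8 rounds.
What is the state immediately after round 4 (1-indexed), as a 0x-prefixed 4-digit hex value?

s_0 = plaintext = 0x4853
s_1 = Round(s_0, k_0) = 0x53AC
s_2 = Round(s_1, k_1) = 0xAC2C
s_3 = Round(s_2, k_2) = 0x2C58
s_4 = Round(s_3, k_3) = 0x5898
s_5 = Round(s_4, k_4) = 0x98A2
s_6 = Round(s_5, k_5) = 0xA25C
s_7 = Round(s_6, k_6) = 0x5C07
s_8 = Round(s_7, k_7) = 0x070B

0x5898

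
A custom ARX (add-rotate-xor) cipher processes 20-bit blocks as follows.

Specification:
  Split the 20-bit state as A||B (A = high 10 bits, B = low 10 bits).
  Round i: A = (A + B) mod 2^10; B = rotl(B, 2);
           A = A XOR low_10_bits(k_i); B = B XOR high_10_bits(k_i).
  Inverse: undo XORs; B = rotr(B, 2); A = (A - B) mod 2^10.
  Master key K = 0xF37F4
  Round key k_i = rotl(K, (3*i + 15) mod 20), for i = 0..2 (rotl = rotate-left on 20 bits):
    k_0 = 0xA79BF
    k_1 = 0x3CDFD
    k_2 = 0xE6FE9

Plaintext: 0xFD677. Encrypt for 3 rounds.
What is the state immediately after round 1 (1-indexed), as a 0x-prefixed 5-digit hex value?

s_0 = plaintext = 0xFD677
s_1 = Round(s_0, k_0) = 0xF4F40
s_2 = Round(s_1, k_1) = 0xBB9F0
s_3 = Round(s_2, k_2) = 0xCDC5A

0xF4F40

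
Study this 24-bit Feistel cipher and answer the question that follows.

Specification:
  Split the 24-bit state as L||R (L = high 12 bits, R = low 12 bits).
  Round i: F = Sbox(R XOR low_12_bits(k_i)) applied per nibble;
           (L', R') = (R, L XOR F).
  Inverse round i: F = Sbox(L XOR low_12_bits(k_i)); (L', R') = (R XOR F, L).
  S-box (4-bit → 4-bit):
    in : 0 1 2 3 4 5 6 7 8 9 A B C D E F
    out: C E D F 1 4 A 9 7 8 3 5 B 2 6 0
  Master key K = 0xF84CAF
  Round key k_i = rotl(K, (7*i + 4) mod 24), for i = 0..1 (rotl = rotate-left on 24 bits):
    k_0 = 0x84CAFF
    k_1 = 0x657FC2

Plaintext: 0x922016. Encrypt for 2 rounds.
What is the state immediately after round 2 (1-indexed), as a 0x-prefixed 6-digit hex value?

0xA4A461

s_0 = plaintext = 0x922016
s_1 = Round(s_0, k_0) = 0x016A4A
s_2 = Round(s_1, k_1) = 0xA4A461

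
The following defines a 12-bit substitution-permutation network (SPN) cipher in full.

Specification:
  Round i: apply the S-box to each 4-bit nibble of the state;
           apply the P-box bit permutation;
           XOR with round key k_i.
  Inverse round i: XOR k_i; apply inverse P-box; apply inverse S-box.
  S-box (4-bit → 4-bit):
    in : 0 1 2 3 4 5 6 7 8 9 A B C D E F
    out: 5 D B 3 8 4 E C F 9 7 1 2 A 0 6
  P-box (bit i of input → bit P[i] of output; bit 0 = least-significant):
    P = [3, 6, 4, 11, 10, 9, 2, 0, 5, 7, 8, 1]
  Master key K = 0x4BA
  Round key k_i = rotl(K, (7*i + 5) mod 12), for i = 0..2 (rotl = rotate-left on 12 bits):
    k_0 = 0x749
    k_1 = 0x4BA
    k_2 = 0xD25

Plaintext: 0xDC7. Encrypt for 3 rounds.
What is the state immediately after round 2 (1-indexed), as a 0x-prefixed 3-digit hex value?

s_0 = plaintext = 0xDC7
s_1 = Round(s_0, k_0) = 0xDDB
s_2 = Round(s_1, k_1) = 0x631
s_3 = Round(s_2, k_2) = 0x2BF

0x631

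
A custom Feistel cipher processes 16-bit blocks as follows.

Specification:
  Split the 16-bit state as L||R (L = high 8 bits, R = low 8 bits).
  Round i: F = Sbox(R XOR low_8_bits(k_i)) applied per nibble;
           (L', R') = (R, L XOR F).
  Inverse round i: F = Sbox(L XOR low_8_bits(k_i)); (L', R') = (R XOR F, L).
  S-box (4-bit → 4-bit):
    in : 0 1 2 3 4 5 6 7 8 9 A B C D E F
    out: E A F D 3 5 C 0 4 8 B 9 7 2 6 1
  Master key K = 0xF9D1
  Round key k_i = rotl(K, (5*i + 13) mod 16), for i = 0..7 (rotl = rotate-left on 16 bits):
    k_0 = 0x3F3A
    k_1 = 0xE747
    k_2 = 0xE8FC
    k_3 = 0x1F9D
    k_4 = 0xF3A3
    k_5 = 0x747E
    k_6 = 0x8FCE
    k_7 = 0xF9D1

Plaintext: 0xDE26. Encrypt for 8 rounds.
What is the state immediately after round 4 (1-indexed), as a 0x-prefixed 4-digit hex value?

0x9E1D

s_0 = plaintext = 0xDE26
s_1 = Round(s_0, k_0) = 0x2679
s_2 = Round(s_1, k_1) = 0x79F0
s_3 = Round(s_2, k_2) = 0xF09E
s_4 = Round(s_3, k_3) = 0x9E1D
s_5 = Round(s_4, k_4) = 0x1D08
s_6 = Round(s_5, k_5) = 0x0811
s_7 = Round(s_6, k_6) = 0x1129
s_8 = Round(s_7, k_7) = 0x2905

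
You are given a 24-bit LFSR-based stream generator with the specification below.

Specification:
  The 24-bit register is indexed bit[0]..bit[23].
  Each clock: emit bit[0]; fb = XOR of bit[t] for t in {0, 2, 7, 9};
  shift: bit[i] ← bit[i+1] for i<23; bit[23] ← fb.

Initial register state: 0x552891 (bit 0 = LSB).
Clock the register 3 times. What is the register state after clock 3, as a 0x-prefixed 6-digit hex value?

0x0AA512

reg_0 = 0x552891
clock 1: out=1, reg = 0x2A9448
clock 2: out=0, reg = 0x154A24
clock 3: out=0, reg = 0x0AA512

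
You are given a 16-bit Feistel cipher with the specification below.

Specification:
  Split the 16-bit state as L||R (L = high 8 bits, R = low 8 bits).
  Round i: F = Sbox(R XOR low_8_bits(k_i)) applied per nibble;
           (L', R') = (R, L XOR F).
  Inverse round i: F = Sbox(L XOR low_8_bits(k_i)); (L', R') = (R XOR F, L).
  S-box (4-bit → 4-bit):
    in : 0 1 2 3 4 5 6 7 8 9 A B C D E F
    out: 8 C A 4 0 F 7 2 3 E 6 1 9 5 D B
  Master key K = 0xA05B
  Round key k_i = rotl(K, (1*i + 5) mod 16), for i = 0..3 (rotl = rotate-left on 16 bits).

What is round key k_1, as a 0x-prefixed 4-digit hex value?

0x16E8

K = 0xA05B
k_0 = rotl(K, (1*0+5) mod 16) = rotl(K, 5) = 0x0B74
k_1 = rotl(K, (1*1+5) mod 16) = rotl(K, 6) = 0x16E8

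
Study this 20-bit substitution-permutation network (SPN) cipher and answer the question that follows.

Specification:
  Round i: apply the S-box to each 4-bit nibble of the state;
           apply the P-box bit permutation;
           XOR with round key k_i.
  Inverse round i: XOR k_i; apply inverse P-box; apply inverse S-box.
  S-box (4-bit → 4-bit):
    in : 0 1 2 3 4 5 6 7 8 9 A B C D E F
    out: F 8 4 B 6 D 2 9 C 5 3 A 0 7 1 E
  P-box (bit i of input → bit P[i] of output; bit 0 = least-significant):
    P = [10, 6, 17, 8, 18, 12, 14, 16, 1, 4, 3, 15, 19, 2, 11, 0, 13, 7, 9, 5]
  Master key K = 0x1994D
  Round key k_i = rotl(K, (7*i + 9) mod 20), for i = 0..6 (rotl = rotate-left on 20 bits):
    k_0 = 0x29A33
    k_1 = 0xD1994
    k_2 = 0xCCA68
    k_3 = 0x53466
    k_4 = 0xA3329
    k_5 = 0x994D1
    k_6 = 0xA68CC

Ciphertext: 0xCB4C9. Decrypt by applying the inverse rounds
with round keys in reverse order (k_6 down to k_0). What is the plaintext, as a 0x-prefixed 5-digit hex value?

0xE6BE3

s_0 = ciphertext = 0xCB4C9
s_1 = InvRound(s_0, k_6) = 0xCF1D9
s_2 = InvRound(s_1, k_5) = 0xEC257
s_3 = InvRound(s_2, k_4) = 0x760DB
s_4 = InvRound(s_3, k_3) = 0xBB449
s_5 = InvRound(s_4, k_2) = 0x58C09
s_6 = InvRound(s_5, k_1) = 0x63F67
s_7 = InvRound(s_6, k_0) = 0xE6BE3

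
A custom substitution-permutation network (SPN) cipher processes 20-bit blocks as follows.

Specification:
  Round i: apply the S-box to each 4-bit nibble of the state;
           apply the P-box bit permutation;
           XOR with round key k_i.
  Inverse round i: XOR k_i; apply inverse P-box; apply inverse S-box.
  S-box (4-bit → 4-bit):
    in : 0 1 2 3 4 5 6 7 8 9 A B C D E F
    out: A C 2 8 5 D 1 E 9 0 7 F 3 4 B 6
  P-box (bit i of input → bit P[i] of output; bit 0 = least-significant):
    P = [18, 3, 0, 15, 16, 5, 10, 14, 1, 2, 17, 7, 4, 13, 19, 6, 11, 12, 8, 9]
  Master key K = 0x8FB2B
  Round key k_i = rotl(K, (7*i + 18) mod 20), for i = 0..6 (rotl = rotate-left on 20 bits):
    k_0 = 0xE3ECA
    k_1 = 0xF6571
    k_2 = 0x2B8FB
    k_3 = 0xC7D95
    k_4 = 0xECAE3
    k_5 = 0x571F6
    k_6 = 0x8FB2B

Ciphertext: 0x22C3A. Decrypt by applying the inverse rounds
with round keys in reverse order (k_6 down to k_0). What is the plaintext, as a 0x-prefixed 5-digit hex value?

s_0 = ciphertext = 0x22C3A
s_1 = InvRound(s_0, k_6) = 0x74D11
s_2 = InvRound(s_1, k_5) = 0xC0BFD
s_3 = InvRound(s_2, k_4) = 0xD6A30
s_4 = InvRound(s_3, k_3) = 0x790AD
s_5 = InvRound(s_4, k_2) = 0x6EC66
s_6 = InvRound(s_5, k_1) = 0x44C61
s_7 = InvRound(s_6, k_0) = 0x0F50F

0x0F50F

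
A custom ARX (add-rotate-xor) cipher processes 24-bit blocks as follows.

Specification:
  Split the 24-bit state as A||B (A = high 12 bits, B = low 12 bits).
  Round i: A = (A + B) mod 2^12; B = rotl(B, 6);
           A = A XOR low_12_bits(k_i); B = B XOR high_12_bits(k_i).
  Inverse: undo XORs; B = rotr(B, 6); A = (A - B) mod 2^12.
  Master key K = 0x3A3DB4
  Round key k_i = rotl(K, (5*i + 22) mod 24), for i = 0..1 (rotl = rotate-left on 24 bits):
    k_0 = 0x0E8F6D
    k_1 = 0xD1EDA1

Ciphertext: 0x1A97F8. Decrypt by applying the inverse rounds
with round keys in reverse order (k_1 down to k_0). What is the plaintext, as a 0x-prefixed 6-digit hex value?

0xC4B0E5

s_0 = ciphertext = 0x1A97F8
s_1 = InvRound(s_0, k_1) = 0x25D9AB
s_2 = InvRound(s_1, k_0) = 0xC4B0E5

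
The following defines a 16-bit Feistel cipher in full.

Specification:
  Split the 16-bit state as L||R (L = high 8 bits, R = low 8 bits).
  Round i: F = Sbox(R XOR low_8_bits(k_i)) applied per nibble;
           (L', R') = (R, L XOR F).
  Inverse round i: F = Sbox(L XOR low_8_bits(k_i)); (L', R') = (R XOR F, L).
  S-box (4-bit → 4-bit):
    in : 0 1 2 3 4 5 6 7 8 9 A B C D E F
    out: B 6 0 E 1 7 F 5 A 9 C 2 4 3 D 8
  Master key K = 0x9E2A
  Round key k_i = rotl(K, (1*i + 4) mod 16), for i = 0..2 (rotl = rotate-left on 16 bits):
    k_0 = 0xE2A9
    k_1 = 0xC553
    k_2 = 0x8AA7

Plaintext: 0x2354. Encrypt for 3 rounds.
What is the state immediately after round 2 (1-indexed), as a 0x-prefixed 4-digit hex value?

s_0 = plaintext = 0x2354
s_1 = Round(s_0, k_0) = 0x54A0
s_2 = Round(s_1, k_1) = 0xA0DA
s_3 = Round(s_2, k_2) = 0xDAF3

0xA0DA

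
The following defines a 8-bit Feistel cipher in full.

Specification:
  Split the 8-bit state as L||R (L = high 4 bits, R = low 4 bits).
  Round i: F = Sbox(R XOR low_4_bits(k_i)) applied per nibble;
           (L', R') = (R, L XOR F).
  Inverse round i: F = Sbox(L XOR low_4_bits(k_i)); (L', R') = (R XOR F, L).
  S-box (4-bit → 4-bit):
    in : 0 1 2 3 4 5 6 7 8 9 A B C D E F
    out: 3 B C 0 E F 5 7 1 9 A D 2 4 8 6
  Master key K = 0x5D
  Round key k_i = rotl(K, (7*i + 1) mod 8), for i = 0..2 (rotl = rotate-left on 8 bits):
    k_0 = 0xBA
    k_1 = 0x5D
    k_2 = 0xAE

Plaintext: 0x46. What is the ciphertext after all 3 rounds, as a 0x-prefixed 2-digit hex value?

0xB9

s_0 = plaintext = 0x46
s_1 = Round(s_0, k_0) = 0x66
s_2 = Round(s_1, k_1) = 0x6B
s_3 = Round(s_2, k_2) = 0xB9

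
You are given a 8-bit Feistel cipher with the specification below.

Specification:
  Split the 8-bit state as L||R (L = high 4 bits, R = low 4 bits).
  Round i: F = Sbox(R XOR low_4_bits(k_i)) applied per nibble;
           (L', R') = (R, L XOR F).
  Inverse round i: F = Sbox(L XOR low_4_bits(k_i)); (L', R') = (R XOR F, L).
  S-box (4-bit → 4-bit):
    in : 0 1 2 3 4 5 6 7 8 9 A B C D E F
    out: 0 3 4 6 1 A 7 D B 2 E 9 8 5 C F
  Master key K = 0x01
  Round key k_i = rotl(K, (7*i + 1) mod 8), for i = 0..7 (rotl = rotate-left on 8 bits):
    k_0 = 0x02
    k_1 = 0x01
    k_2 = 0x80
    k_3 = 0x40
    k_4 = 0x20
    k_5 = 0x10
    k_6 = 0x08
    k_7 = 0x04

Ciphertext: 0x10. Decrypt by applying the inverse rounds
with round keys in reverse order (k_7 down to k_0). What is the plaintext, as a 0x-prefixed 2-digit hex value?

0xC4

s_0 = ciphertext = 0x10
s_1 = InvRound(s_0, k_7) = 0xA1
s_2 = InvRound(s_1, k_6) = 0x5A
s_3 = InvRound(s_2, k_5) = 0x05
s_4 = InvRound(s_3, k_4) = 0x50
s_5 = InvRound(s_4, k_3) = 0xA5
s_6 = InvRound(s_5, k_2) = 0xBA
s_7 = InvRound(s_6, k_1) = 0x4B
s_8 = InvRound(s_7, k_0) = 0xC4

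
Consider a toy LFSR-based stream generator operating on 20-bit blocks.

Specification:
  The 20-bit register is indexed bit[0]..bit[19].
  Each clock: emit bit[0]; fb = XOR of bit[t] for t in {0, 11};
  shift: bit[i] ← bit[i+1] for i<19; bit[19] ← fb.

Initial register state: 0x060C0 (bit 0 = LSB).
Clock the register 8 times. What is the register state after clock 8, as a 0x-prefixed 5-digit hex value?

reg_0 = 0x060C0
clock 1: out=0, reg = 0x03060
clock 2: out=0, reg = 0x01830
clock 3: out=0, reg = 0x80C18
clock 4: out=0, reg = 0xC060C
clock 5: out=0, reg = 0x60306
clock 6: out=0, reg = 0x30183
clock 7: out=1, reg = 0x980C1
clock 8: out=1, reg = 0xCC060

0xCC060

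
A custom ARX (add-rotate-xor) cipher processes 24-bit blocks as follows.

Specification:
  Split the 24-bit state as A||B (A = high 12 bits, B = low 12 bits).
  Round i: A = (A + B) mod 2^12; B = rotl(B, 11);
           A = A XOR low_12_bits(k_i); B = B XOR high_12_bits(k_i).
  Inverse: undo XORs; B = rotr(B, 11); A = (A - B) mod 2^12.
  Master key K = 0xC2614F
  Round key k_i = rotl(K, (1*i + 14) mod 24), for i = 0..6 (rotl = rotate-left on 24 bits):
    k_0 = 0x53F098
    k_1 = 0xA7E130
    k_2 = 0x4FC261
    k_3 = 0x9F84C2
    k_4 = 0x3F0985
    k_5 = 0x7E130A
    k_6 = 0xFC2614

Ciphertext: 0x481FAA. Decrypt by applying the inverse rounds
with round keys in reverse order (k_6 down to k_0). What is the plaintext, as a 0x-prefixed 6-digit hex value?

s_0 = ciphertext = 0x481FAA
s_1 = InvRound(s_0, k_6) = 0x1C50D0
s_2 = InvRound(s_1, k_5) = 0x46DE62
s_3 = InvRound(s_2, k_4) = 0x2C3B25
s_4 = InvRound(s_3, k_3) = 0x0475BA
s_5 = InvRound(s_4, k_2) = 0xF9A28C
s_6 = InvRound(s_5, k_1) = 0xCC51E5
s_7 = InvRound(s_6, k_0) = 0x2A99B4

0x2A99B4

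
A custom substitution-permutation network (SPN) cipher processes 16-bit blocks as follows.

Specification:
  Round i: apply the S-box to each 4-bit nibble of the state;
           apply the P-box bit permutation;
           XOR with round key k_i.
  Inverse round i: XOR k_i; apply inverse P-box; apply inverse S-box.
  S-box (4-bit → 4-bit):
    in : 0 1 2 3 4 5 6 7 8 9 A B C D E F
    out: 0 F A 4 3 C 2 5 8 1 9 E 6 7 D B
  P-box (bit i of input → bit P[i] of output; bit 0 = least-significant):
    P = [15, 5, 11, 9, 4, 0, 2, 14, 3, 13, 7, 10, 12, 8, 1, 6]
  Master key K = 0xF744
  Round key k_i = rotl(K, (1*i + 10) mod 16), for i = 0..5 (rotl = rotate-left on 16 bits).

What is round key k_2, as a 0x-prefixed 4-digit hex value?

0x4F74

K = 0xF744
k_0 = rotl(K, (1*0+10) mod 16) = rotl(K, 10) = 0x13DD
k_1 = rotl(K, (1*1+10) mod 16) = rotl(K, 11) = 0x27BA
k_2 = rotl(K, (1*2+10) mod 16) = rotl(K, 12) = 0x4F74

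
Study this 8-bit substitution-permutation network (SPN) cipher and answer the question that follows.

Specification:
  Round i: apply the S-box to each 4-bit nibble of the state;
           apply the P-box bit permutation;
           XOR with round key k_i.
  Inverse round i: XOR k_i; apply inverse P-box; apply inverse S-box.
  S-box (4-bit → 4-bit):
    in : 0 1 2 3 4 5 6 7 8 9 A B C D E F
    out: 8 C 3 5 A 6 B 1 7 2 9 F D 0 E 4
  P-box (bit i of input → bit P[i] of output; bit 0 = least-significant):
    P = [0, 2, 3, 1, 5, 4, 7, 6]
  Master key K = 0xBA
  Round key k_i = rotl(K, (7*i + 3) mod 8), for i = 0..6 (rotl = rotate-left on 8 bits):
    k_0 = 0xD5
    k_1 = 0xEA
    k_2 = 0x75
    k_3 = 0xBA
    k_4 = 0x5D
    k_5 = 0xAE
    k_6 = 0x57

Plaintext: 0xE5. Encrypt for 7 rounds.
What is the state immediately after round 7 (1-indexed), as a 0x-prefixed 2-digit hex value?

0xE1

s_0 = plaintext = 0xE5
s_1 = Round(s_0, k_0) = 0x09
s_2 = Round(s_1, k_1) = 0xAE
s_3 = Round(s_2, k_2) = 0x1B
s_4 = Round(s_3, k_3) = 0x75
s_5 = Round(s_4, k_4) = 0x71
s_6 = Round(s_5, k_5) = 0x84
s_7 = Round(s_6, k_6) = 0xE1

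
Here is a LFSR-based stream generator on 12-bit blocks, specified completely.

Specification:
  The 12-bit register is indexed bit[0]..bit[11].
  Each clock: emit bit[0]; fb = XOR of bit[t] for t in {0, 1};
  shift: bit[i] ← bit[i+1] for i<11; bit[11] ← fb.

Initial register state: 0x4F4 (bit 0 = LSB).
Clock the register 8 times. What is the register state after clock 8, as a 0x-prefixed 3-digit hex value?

0x8E4

reg_0 = 0x4F4
clock 1: out=0, reg = 0x27A
clock 2: out=0, reg = 0x93D
clock 3: out=1, reg = 0xC9E
clock 4: out=0, reg = 0xE4F
clock 5: out=1, reg = 0x727
clock 6: out=1, reg = 0x393
clock 7: out=1, reg = 0x1C9
clock 8: out=1, reg = 0x8E4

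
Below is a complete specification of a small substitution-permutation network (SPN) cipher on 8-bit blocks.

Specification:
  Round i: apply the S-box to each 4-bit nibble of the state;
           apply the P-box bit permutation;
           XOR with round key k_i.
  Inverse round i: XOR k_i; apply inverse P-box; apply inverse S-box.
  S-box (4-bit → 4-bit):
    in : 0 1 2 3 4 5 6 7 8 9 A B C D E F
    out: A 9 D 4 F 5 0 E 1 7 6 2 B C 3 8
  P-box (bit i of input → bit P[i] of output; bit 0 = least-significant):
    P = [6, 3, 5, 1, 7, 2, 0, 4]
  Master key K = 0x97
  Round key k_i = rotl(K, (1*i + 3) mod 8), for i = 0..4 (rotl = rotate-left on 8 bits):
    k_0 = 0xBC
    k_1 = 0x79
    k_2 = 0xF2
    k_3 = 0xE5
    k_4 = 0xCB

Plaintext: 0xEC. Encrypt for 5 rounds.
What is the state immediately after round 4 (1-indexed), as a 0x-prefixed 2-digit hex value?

s_0 = plaintext = 0xEC
s_1 = Round(s_0, k_0) = 0x72
s_2 = Round(s_1, k_1) = 0x0E
s_3 = Round(s_2, k_2) = 0xAE
s_4 = Round(s_3, k_3) = 0xA8
s_5 = Round(s_4, k_4) = 0x8E

0xA8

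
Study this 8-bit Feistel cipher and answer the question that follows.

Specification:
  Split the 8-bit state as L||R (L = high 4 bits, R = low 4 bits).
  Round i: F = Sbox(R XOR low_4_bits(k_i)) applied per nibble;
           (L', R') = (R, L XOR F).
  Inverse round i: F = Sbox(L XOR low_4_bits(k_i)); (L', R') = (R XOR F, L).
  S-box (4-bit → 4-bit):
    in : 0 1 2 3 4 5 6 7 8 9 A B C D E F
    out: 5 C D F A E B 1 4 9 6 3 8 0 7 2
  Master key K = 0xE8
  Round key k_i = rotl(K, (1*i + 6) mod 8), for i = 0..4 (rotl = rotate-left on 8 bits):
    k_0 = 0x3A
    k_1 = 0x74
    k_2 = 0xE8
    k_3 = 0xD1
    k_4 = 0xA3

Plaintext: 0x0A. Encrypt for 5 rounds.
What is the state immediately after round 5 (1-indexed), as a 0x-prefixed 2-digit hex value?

s_0 = plaintext = 0x0A
s_1 = Round(s_0, k_0) = 0xA5
s_2 = Round(s_1, k_1) = 0x56
s_3 = Round(s_2, k_2) = 0x62
s_4 = Round(s_3, k_3) = 0x29
s_5 = Round(s_4, k_4) = 0x94

0x94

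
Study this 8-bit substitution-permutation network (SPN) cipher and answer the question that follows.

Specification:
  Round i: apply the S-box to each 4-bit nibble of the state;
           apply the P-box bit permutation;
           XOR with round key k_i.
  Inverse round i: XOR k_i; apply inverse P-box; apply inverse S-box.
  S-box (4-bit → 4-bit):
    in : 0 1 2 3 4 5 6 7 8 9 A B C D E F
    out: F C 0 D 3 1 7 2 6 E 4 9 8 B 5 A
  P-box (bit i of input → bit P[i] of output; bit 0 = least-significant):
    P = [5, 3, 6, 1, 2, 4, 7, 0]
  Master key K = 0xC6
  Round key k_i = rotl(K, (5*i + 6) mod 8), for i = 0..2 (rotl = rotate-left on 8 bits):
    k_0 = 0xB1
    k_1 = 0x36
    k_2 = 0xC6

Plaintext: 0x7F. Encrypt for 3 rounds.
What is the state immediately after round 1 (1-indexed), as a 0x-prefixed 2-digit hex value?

0xAB

s_0 = plaintext = 0x7F
s_1 = Round(s_0, k_0) = 0xAB
s_2 = Round(s_1, k_1) = 0x94
s_3 = Round(s_2, k_2) = 0x7F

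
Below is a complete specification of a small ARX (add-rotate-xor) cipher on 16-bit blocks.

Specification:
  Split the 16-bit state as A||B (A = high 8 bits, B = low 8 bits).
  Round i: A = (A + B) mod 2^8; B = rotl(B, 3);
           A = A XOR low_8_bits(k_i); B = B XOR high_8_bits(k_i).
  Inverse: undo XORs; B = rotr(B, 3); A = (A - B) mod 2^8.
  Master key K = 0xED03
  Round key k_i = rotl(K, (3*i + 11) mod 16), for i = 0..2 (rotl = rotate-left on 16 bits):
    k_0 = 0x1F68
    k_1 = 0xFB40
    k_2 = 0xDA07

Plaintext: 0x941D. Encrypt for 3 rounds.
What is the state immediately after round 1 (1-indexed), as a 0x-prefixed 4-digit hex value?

s_0 = plaintext = 0x941D
s_1 = Round(s_0, k_0) = 0xD9F7
s_2 = Round(s_1, k_1) = 0x9044
s_3 = Round(s_2, k_2) = 0xD3F8

0xD9F7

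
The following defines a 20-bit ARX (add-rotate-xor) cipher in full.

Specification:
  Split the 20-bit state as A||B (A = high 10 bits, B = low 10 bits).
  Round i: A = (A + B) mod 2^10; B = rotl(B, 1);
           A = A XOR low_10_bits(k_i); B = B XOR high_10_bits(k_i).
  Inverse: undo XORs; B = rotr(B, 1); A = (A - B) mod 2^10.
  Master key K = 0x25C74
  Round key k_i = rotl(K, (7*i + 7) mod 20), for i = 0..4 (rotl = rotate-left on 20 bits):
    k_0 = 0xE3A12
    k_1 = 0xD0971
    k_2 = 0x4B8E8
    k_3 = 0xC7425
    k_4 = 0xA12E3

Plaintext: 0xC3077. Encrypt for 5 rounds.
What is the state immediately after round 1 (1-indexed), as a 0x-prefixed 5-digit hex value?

0x64760

s_0 = plaintext = 0xC3077
s_1 = Round(s_0, k_0) = 0x64760
s_2 = Round(s_1, k_1) = 0x60183
s_3 = Round(s_2, k_2) = 0xFAE28
s_4 = Round(s_3, k_3) = 0x8DB4C
s_5 = Round(s_4, k_4) = 0xD841D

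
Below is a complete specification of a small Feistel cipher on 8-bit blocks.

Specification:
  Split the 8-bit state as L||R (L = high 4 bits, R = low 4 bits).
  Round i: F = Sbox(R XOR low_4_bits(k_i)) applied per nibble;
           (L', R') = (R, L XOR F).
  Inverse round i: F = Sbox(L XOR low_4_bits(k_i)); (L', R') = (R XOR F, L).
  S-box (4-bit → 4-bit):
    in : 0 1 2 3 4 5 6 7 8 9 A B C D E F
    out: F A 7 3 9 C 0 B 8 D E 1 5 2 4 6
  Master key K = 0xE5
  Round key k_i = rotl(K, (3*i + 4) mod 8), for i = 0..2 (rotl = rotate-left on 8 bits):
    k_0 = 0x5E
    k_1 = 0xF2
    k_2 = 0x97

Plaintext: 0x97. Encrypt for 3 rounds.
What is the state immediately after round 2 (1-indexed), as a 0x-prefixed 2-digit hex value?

s_0 = plaintext = 0x97
s_1 = Round(s_0, k_0) = 0x74
s_2 = Round(s_1, k_1) = 0x47
s_3 = Round(s_2, k_2) = 0x7B

0x47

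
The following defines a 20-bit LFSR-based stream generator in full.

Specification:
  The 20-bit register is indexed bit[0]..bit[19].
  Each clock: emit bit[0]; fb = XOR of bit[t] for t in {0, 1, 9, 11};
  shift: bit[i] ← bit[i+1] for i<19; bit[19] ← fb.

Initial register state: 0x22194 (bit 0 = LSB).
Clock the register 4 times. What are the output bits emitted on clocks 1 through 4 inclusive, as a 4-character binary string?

reg_0 = 0x22194
clock 1: out=0, reg = 0x110CA
clock 2: out=0, reg = 0x88865
clock 3: out=1, reg = 0x44432
clock 4: out=0, reg = 0xA2219

0010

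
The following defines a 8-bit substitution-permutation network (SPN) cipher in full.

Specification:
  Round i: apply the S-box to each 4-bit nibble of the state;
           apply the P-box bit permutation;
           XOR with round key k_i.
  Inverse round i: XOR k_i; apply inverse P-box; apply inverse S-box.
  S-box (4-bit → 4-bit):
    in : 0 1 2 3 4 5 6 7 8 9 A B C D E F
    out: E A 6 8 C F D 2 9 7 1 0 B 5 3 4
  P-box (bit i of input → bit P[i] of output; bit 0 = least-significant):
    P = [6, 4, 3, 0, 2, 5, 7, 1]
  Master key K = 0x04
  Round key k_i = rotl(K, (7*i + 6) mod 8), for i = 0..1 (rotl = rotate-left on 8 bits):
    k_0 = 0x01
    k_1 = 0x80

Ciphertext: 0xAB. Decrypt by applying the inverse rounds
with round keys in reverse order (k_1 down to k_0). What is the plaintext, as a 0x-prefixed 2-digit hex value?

s_0 = ciphertext = 0xAB
s_1 = InvRound(s_0, k_1) = 0x14
s_2 = InvRound(s_1, k_0) = 0xA1

0xA1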